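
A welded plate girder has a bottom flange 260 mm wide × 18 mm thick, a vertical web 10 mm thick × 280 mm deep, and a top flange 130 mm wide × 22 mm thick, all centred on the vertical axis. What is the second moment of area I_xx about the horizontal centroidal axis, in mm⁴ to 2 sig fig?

I_xx ≈ 1.8 × 10⁸ mm⁴

Break the section into simple shapes (no overlaps), measuring from the bottom-left corner of the bounding box.
Bottom plate: 260 × 18, A = 4 680 mm², y = 9 mm, Ī = 126 360 mm⁴.
Web plate: 10 × 280, A = 2 800 mm², y = 158 mm, Ī = 18 293 333 mm⁴.
Top plate: 130 × 22, A = 2 860 mm², y = 309 mm, Ī = 115 353 mm⁴.
Centroid: ȳ = ΣA·y / ΣA = 132.3 mm.
Transfer each piece to the horizontal centroidal axis using Ī + A·d² with d = y − 132.3:
  bottom plate: d = -123.3 mm → contributes +71 306 917 mm⁴
  web plate: d = 25.67 mm → contributes +20 138 838 mm⁴
  top plate: d = 176.7 mm → contributes +89 385 647 mm⁴
Total I = 180 831 402 mm⁴.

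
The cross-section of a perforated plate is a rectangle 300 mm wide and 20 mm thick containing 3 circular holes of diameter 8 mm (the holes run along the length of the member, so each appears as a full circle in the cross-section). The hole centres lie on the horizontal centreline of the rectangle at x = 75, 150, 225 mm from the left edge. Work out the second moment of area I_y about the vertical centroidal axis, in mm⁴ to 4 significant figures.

I_y ≈ 4.443 × 10⁷ mm⁴

Split into non-overlapping primitives; take the origin at the lower-left of the bounding box.
Plate: 300 × 20, A = 6 000 mm², x = 150 mm, Ī = 45 000 000 mm⁴.
Hole 1 (subtracted): ⌀8, A = 50.2655 mm², x = 75 mm, Ī = 201.062 mm⁴.
Hole 2 (subtracted): ⌀8, A = 50.2655 mm², x = 150 mm, Ī = 201.062 mm⁴.
Hole 3 (subtracted): ⌀8, A = 50.2655 mm², x = 225 mm, Ī = 201.062 mm⁴.
By symmetry the centroid is at mid-width, x̄ = 150 mm.
Transfer each piece to the vertical centroidal axis using Ī + A·d² with d = x − 150:
  plate: d = 0 mm → contributes +45 000 000 mm⁴
  hole 1: d = -75 mm → contributes −282 944 mm⁴
  hole 2: d = 0 mm → contributes −201.062 mm⁴
  hole 3: d = 75 mm → contributes −282 944 mm⁴
Total I = 44 433 910 mm⁴.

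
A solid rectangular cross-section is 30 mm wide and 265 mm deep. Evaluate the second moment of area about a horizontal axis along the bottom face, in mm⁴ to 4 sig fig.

I_base ≈ 1.861 × 10⁸ mm⁴

The section: 30 × 265, A = 7 950 mm², y = 132.5 mm, Ī = 46 524 063 mm⁴.
Transfer it to a horizontal axis along the bottom face using Ī + A·d² with d = y − 0:
  the section: d = 132.5 mm → contributes +186 096 250 mm⁴
Total I = 186 096 250 mm⁴.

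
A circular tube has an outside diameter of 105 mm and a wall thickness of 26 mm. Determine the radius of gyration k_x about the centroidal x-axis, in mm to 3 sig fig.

Treat the section as a set of non-overlapping primitives; coordinates are from the bounding-box lower-left.
Outer circle: ⌀105, A = 8 659 mm², y = 52.5 mm, Ī = 5 966 602 mm⁴.
Bore (subtracted): ⌀53, A = 2206.2 mm², y = 52.5 mm, Ī = 387 323 mm⁴.
By symmetry the centroid is at mid-height, ȳ = 52.5 mm.
All pieces are centred on the centroidal x-axis, so I = ΣĪ (holes subtracted) = 5 579 279 mm⁴.
Radius of gyration: k = √(I/A) = √(5 579 279 / 6452.8) = 29.405 mm.

k_x ≈ 29.4 mm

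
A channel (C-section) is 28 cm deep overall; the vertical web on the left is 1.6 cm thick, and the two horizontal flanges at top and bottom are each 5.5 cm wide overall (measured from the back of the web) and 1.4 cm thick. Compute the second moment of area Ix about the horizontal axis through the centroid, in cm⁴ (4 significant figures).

Break the section into simple shapes (no overlaps), measuring from the bottom-left corner of the bounding box.
Web: 1.6 × 28, A = 44.8 cm², y = 14 cm, Ī = 2926.93 cm⁴.
Top flange (beyond web): 3.9 × 1.4, A = 5.46 cm², y = 27.3 cm, Ī = 0.8918 cm⁴.
Bottom flange (beyond web): 3.9 × 1.4, A = 5.46 cm², y = 0.7 cm, Ī = 0.8918 cm⁴.
By symmetry the centroid is at mid-height, ȳ = 14 cm.
Transfer each piece to the horizontal axis through the centroid using Ī + A·d² with d = y − 14:
  web: d = 0 cm → contributes +2926.93 cm⁴
  top flange (beyond web): d = 13.3 cm → contributes +966.711 cm⁴
  bottom flange (beyond web): d = -13.3 cm → contributes +966.711 cm⁴
Total I = 4860.36 cm⁴.

Ix ≈ 4860 cm⁴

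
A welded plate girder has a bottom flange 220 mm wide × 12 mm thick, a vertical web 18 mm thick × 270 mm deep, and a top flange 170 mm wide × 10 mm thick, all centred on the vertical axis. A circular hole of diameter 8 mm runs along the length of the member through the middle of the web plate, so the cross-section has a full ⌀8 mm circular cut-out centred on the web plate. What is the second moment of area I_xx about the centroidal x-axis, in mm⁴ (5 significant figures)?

I_xx ≈ 1.1341 × 10⁸ mm⁴

Treat the section as a set of non-overlapping primitives; coordinates are from the bounding-box lower-left.
Bottom plate: 220 × 12, A = 2 640 mm², y = 6 mm, Ī = 31 680 mm⁴.
Web plate: 18 × 270, A = 4 860 mm², y = 147 mm, Ī = 29 524 500 mm⁴.
Top plate: 170 × 10, A = 1 700 mm², y = 287 mm, Ī = 14166.67 mm⁴.
Hole (subtracted): ⌀8, A = 50.26548 mm², y = 147 mm, Ī = 201.0619 mm⁴.
Centroid: ȳ = ΣA·y / ΣA = 132.3285 mm.
Transfer each piece to the centroidal x-axis using Ī + A·d² with d = y − 132.3285:
  bottom plate: d = -126.3285 mm → contributes +42 163 173 mm⁴
  web plate: d = 14.67146 mm → contributes +30 570 624 mm⁴
  top plate: d = 154.6715 mm → contributes +40 683 712 mm⁴
  hole: d = 14.67146 mm → contributes −11020.8 mm⁴
Total I = 113 406 488 mm⁴.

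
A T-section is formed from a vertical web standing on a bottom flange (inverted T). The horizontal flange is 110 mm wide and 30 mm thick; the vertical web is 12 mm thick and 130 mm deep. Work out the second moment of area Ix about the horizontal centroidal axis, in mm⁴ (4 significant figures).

Decompose the section into non-overlapping parts with the origin at the bottom-left of its bounding rectangle.
Flange: 110 × 30, A = 3 300 mm², y = 15 mm, Ī = 247 500 mm⁴.
Web: 12 × 130, A = 1 560 mm², y = 95 mm, Ī = 2 197 000 mm⁴.
Centroid: ȳ = ΣA·y / ΣA = 40.679 mm.
Transfer each piece to the horizontal centroidal axis using Ī + A·d² with d = y − 40.679:
  flange: d = -25.679 mm → contributes +2 423 559 mm⁴
  web: d = 54.321 mm → contributes +6 800 201 mm⁴
Total I = 9 223 759 mm⁴.

Ix ≈ 9.224 × 10⁶ mm⁴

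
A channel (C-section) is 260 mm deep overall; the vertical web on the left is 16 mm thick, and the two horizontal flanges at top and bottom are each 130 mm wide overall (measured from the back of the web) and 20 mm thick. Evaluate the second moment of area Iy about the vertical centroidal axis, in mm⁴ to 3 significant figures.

Iy ≈ 1.42 × 10⁷ mm⁴

Decompose the section into non-overlapping parts with the origin at the bottom-left of its bounding rectangle.
Web: 16 × 260, A = 4 160 mm², x = 8 mm, Ī = 88 747 mm⁴.
Top flange (beyond web): 114 × 20, A = 2 280 mm², x = 73 mm, Ī = 2 469 240 mm⁴.
Bottom flange (beyond web): 114 × 20, A = 2 280 mm², x = 73 mm, Ī = 2 469 240 mm⁴.
Centroid: x̄ = ΣA·x / ΣA = 41.991 mm.
Transfer each piece to the vertical centroidal axis using Ī + A·d² with d = x − 41.991:
  web: d = -33.991 mm → contributes +4 895 112 mm⁴
  top flange (beyond web): d = 31.009 mm → contributes +4 661 617 mm⁴
  bottom flange (beyond web): d = 31.009 mm → contributes +4 661 617 mm⁴
Total I = 14 218 346 mm⁴.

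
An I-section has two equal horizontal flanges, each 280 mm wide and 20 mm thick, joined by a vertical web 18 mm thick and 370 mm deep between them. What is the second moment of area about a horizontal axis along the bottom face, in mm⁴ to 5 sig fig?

Split into non-overlapping primitives; take the origin at the lower-left of the bounding box.
Bottom flange: 280 × 20, A = 5 600 mm², y = 10 mm, Ī = 186666.7 mm⁴.
Web: 18 × 370, A = 6 660 mm², y = 205 mm, Ī = 75 979 500 mm⁴.
Top flange: 280 × 20, A = 5 600 mm², y = 400 mm, Ī = 186666.7 mm⁴.
Transfer each piece to the base of the section using Ī + A·d² with d = y − 0:
  bottom flange: d = 10 mm → contributes +746666.7 mm⁴
  web: d = 205 mm → contributes +355 866 000 mm⁴
  top flange: d = 400 mm → contributes +896 186 667 mm⁴
Total I = 1 252 799 333 mm⁴.

I_base ≈ 1.2528 × 10⁹ mm⁴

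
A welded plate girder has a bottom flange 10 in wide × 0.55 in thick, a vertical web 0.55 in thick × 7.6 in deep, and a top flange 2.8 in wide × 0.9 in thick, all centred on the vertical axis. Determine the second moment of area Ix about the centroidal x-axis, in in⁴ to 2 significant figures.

Split into non-overlapping primitives; take the origin at the lower-left of the bounding box.
Bottom plate: 10 × 0.55, A = 5.5 in², y = 0.275 in, Ī = 0.1386 in⁴.
Web plate: 0.55 × 7.6, A = 4.18 in², y = 4.35 in, Ī = 20.12 in⁴.
Top plate: 2.8 × 0.9, A = 2.52 in², y = 8.6 in, Ī = 0.1701 in⁴.
Centroid: ȳ = ΣA·y / ΣA = 3.391 in.
Transfer each piece to the centroidal x-axis using Ī + A·d² with d = y − 3.391:
  bottom plate: d = -3.116 in → contributes +53.53 in⁴
  web plate: d = 0.9592 in → contributes +23.97 in⁴
  top plate: d = 5.209 in → contributes +68.55 in⁴
Total I = 146.1 in⁴.

Ix ≈ 150 in⁴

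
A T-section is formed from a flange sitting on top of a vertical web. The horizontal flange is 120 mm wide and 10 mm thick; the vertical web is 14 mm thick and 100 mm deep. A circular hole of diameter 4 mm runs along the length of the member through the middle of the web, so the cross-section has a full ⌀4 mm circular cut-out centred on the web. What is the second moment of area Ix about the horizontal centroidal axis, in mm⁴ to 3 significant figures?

Break the section into simple shapes (no overlaps), measuring from the bottom-left corner of the bounding box.
Flange: 120 × 10, A = 1 200 mm², y = 105 mm, Ī = 10 000 mm⁴.
Web: 14 × 100, A = 1 400 mm², y = 50 mm, Ī = 1 166 667 mm⁴.
Hole (subtracted): ⌀4, A = 12.566 mm², y = 50 mm, Ī = 12.566 mm⁴.
Centroid: ȳ = ΣA·y / ΣA = 75.508 mm.
Transfer each piece to the horizontal centroidal axis using Ī + A·d² with d = y − 75.508:
  flange: d = 29.492 mm → contributes +1 053 741 mm⁴
  web: d = -25.508 mm → contributes +2 077 581 mm⁴
  hole: d = -25.508 mm → contributes −8188.9 mm⁴
Total I = 3 123 133 mm⁴.

Ix ≈ 3.12 × 10⁶ mm⁴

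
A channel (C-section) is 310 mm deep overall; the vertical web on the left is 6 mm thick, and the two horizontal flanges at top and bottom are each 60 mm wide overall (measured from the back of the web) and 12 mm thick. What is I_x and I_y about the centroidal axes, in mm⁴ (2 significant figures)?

I_x ≈ 4.4 × 10⁷ mm⁴, I_y ≈ 1.0 × 10⁶ mm⁴

Decompose the section into non-overlapping parts with the origin at the bottom-left of its bounding rectangle.
Web: 6 × 310, A = 1 860 mm², y = 155 mm, Ī = 14 895 500 mm⁴.
Top flange (beyond web): 54 × 12, A = 648 mm², y = 304 mm, Ī = 7 776 mm⁴.
Bottom flange (beyond web): 54 × 12, A = 648 mm², y = 6 mm, Ī = 7 776 mm⁴.
By symmetry the centroid is at mid-height, ȳ = 155 mm.
Transfer each piece to the centroidal x-axis using Ī + A·d² with d = y − 155:
  web: d = 0 mm → contributes +14 895 500 mm⁴
  top flange (beyond web): d = 149 mm → contributes +14 394 024 mm⁴
  bottom flange (beyond web): d = -149 mm → contributes +14 394 024 mm⁴
Total I = 43 683 548 mm⁴.
For the y-axis: x̄ = 15.32 mm.
Repeating about the centroidal y-axis gives I_y = 1 007 930 mm⁴.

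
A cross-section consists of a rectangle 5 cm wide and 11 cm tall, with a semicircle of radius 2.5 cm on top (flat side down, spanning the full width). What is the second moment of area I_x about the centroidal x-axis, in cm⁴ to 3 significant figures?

Decompose the section into non-overlapping parts with the origin at the bottom-left of its bounding rectangle.
Rectangular body: 5 × 11, A = 55 cm², y = 5.5 cm, Ī = 554.58 cm⁴.
Semicircular cap: semicircle r = 2.5, A = 9.8175 cm², y = 12.061 cm, Ī = 4.2874 cm⁴.
Centroid: ȳ = ΣA·y / ΣA = 6.4938 cm.
Transfer each piece to the centroidal x-axis using Ī + A·d² with d = y − 6.4938:
  rectangular body: d = -0.99376 cm → contributes +608.9 cm⁴
  semicircular cap: d = 5.5673 cm → contributes +308.58 cm⁴
Total I = 917.47 cm⁴.

I_x ≈ 917 cm⁴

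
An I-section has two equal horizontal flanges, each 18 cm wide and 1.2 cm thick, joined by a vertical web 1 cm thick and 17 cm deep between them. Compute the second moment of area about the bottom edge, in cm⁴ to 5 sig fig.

Split into non-overlapping primitives; take the origin at the lower-left of the bounding box.
Bottom flange: 18 × 1.2, A = 21.6 cm², y = 0.6 cm, Ī = 2.592 cm⁴.
Web: 1 × 17, A = 17 cm², y = 9.7 cm, Ī = 409.4167 cm⁴.
Top flange: 18 × 1.2, A = 21.6 cm², y = 18.8 cm, Ī = 2.592 cm⁴.
Transfer each piece to a horizontal axis along the bottom face using Ī + A·d² with d = y − 0:
  bottom flange: d = 0.6 cm → contributes +10.368 cm⁴
  web: d = 9.7 cm → contributes +2008.947 cm⁴
  top flange: d = 18.8 cm → contributes +7636.896 cm⁴
Total I = 9656.211 cm⁴.

I_base ≈ 9656.2 cm⁴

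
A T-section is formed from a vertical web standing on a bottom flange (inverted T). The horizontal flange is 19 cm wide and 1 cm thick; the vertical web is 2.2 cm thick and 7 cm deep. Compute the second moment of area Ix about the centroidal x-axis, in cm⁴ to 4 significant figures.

Ix ≈ 200.6 cm⁴

Decompose the section into non-overlapping parts with the origin at the bottom-left of its bounding rectangle.
Flange: 19 × 1, A = 19 cm², y = 0.5 cm, Ī = 1.58333 cm⁴.
Web: 2.2 × 7, A = 15.4 cm², y = 4.5 cm, Ī = 62.8833 cm⁴.
Centroid: ȳ = ΣA·y / ΣA = 2.2907 cm.
Transfer each piece to the centroidal x-axis using Ī + A·d² with d = y − 2.2907:
  flange: d = -1.7907 cm → contributes +62.5087 cm⁴
  web: d = 2.2093 cm → contributes +138.051 cm⁴
Total I = 200.56 cm⁴.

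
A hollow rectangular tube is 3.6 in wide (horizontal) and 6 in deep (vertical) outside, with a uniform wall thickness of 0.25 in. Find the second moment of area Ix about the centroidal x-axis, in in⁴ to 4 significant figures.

Ix ≈ 21.82 in⁴

Split into non-overlapping primitives; take the origin at the lower-left of the bounding box.
Outer rectangle: 3.6 × 6, A = 21.6 in², y = 3 in, Ī = 64.8 in⁴.
Inner void (subtracted): 3.1 × 5.5, A = 17.05 in², y = 3 in, Ī = 42.9802 in⁴.
By symmetry the centroid is at mid-height, ȳ = 3 in.
All pieces are centred on the centroidal x-axis, so I = ΣĪ (holes subtracted) = 21.8198 in⁴.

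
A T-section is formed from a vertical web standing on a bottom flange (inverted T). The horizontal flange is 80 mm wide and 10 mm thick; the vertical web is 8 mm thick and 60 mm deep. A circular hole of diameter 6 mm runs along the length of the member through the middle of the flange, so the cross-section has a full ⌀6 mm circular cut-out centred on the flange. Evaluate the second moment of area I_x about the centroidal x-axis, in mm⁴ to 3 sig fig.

I_x ≈ 5.13 × 10⁵ mm⁴

Treat the section as a set of non-overlapping primitives; coordinates are from the bounding-box lower-left.
Flange: 80 × 10, A = 800 mm², y = 5 mm, Ī = 6666.7 mm⁴.
Web: 8 × 60, A = 480 mm², y = 40 mm, Ī = 144 000 mm⁴.
Hole (subtracted): ⌀6, A = 28.274 mm², y = 5 mm, Ī = 63.617 mm⁴.
Centroid: ȳ = ΣA·y / ΣA = 18.421 mm.
Transfer each piece to the centroidal x-axis using Ī + A·d² with d = y − 18.421:
  flange: d = -13.421 mm → contributes +150 775 mm⁴
  web: d = 21.579 mm → contributes +367 504 mm⁴
  hole: d = -13.421 mm → contributes −5156.8 mm⁴
Total I = 513 122 mm⁴.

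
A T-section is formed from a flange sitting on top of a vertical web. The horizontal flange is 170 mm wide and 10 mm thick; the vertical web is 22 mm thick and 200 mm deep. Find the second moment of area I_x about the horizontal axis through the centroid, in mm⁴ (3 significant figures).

Decompose the section into non-overlapping parts with the origin at the bottom-left of its bounding rectangle.
Flange: 170 × 10, A = 1 700 mm², y = 205 mm, Ī = 14 167 mm⁴.
Web: 22 × 200, A = 4 400 mm², y = 100 mm, Ī = 14 666 667 mm⁴.
Centroid: ȳ = ΣA·y / ΣA = 129.26 mm.
Transfer each piece to the horizontal axis through the centroid using Ī + A·d² with d = y − 129.26:
  flange: d = 75.738 mm → contributes +9 765 707 mm⁴
  web: d = -29.262 mm → contributes +18 434 307 mm⁴
Total I = 28 200 014 mm⁴.

I_x ≈ 2.82 × 10⁷ mm⁴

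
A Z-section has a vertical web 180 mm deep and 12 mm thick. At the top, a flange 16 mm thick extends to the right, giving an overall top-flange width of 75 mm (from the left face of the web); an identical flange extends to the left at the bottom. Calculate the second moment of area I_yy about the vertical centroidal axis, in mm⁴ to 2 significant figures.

Treat the section as a set of non-overlapping primitives; coordinates are from the bounding-box lower-left.
Web: 12 × 180, A = 2 160 mm², x = 69 mm, Ī = 25 920 mm⁴.
Top flange (beyond web): 63 × 16, A = 1 008 mm², x = 106.5 mm, Ī = 333 396 mm⁴.
Bottom flange (beyond web): 63 × 16, A = 1 008 mm², x = 31.5 mm, Ī = 333 396 mm⁴.
Centroid: x̄ = ΣA·x / ΣA = 69 mm.
Transfer each piece to the vertical centroidal axis using Ī + A·d² with d = x − 69:
  web: d = 0 mm → contributes +25 920 mm⁴
  top flange (beyond web): d = 37.5 mm → contributes +1 750 896 mm⁴
  bottom flange (beyond web): d = -37.5 mm → contributes +1 750 896 mm⁴
Total I = 3 527 712 mm⁴.

I_yy ≈ 3.5 × 10⁶ mm⁴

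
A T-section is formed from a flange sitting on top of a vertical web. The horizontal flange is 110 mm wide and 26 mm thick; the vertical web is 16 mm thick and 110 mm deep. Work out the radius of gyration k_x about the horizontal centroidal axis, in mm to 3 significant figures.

Split into non-overlapping primitives; take the origin at the lower-left of the bounding box.
Flange: 110 × 26, A = 2 860 mm², y = 123 mm, Ī = 161 113 mm⁴.
Web: 16 × 110, A = 1 760 mm², y = 55 mm, Ī = 1 774 667 mm⁴.
Centroid: ȳ = ΣA·y / ΣA = 97.095 mm.
Transfer each piece to the horizontal centroidal axis using Ī + A·d² with d = y − 97.095:
  flange: d = 25.905 mm → contributes +2 080 335 mm⁴
  web: d = -42.095 mm → contributes +4 893 403 mm⁴
Total I = 6 973 738 mm⁴.
Radius of gyration: k = √(I/A) = √(6 973 738 / 4 620) = 38.852 mm.

k_x ≈ 38.9 mm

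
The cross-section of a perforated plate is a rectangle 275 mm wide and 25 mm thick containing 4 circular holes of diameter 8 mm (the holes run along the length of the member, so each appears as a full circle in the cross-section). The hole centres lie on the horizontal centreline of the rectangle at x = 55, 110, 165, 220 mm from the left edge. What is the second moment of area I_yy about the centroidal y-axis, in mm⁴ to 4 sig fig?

I_yy ≈ 4.257 × 10⁷ mm⁴

Break the section into simple shapes (no overlaps), measuring from the bottom-left corner of the bounding box.
Plate: 275 × 25, A = 6 875 mm², x = 137.5 mm, Ī = 43 326 823 mm⁴.
Hole 1 (subtracted): ⌀8, A = 50.2655 mm², x = 55 mm, Ī = 201.062 mm⁴.
Hole 2 (subtracted): ⌀8, A = 50.2655 mm², x = 110 mm, Ī = 201.062 mm⁴.
Hole 3 (subtracted): ⌀8, A = 50.2655 mm², x = 165 mm, Ī = 201.062 mm⁴.
Hole 4 (subtracted): ⌀8, A = 50.2655 mm², x = 220 mm, Ī = 201.062 mm⁴.
By symmetry the centroid is at mid-width, x̄ = 137.5 mm.
Transfer each piece to the centroidal y-axis using Ī + A·d² with d = x − 137.5:
  plate: d = 0 mm → contributes +43 326 823 mm⁴
  hole 1: d = -82.5 mm → contributes −342 321 mm⁴
  hole 2: d = -27.5 mm → contributes −38214.3 mm⁴
  hole 3: d = 27.5 mm → contributes −38214.3 mm⁴
  hole 4: d = 82.5 mm → contributes −342 321 mm⁴
Total I = 42 565 753 mm⁴.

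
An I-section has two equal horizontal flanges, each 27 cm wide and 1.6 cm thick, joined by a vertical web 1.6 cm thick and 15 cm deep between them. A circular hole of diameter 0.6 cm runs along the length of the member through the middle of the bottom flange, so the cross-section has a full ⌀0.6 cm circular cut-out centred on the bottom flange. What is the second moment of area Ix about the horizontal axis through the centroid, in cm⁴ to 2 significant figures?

Ix ≈ 6400 cm⁴

Split into non-overlapping primitives; take the origin at the lower-left of the bounding box.
Bottom flange: 27 × 1.6, A = 43.2 cm², y = 0.8 cm, Ī = 9.216 cm⁴.
Web: 1.6 × 15, A = 24 cm², y = 9.1 cm, Ī = 450 cm⁴.
Top flange: 27 × 1.6, A = 43.2 cm², y = 17.4 cm, Ī = 9.216 cm⁴.
Hole (subtracted): ⌀0.6, A = 0.2827 cm², y = 0.8 cm, Ī = 0.006362 cm⁴.
Centroid: ȳ = ΣA·y / ΣA = 9.121 cm.
Transfer each piece to the horizontal axis through the centroid using Ī + A·d² with d = y − 9.121:
  bottom flange: d = -8.321 cm → contributes +3 001 cm⁴
  web: d = -0.02131 cm → contributes +450 cm⁴
  top flange: d = 8.279 cm → contributes +2 970 cm⁴
  hole: d = -8.321 cm → contributes −19.58 cm⁴
Total I = 6 401 cm⁴.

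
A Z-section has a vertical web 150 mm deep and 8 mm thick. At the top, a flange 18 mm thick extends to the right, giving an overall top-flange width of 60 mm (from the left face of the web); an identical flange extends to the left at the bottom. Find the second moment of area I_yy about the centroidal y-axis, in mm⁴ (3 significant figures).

I_yy ≈ 2.11 × 10⁶ mm⁴

Treat the section as a set of non-overlapping primitives; coordinates are from the bounding-box lower-left.
Web: 8 × 150, A = 1 200 mm², x = 56 mm, Ī = 6 400 mm⁴.
Top flange (beyond web): 52 × 18, A = 936 mm², x = 86 mm, Ī = 210 912 mm⁴.
Bottom flange (beyond web): 52 × 18, A = 936 mm², x = 26 mm, Ī = 210 912 mm⁴.
Centroid: x̄ = ΣA·x / ΣA = 56 mm.
Transfer each piece to the centroidal y-axis using Ī + A·d² with d = x − 56:
  web: d = 0 mm → contributes +6 400 mm⁴
  top flange (beyond web): d = 30 mm → contributes +1 053 312 mm⁴
  bottom flange (beyond web): d = -30 mm → contributes +1 053 312 mm⁴
Total I = 2 113 024 mm⁴.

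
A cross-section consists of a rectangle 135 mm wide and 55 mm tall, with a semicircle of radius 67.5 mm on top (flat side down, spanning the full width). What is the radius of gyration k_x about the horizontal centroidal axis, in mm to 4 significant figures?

Split into non-overlapping primitives; take the origin at the lower-left of the bounding box.
Rectangular body: 135 × 55, A = 7 425 mm², y = 27.5 mm, Ī = 1 871 719 mm⁴.
Semicircular cap: semicircle r = 67.5, A = 7156.94 mm², y = 83.6479 mm, Ī = 2 278 490 mm⁴.
Centroid: ȳ = ΣA·y / ΣA = 55.0579 mm.
Transfer each piece to the horizontal centroidal axis using Ī + A·d² with d = y − 55.0579:
  rectangular body: d = -27.5579 mm → contributes +7 510 530 mm⁴
  semicircular cap: d = 28.59 mm → contributes +8 128 499 mm⁴
Total I = 15 639 029 mm⁴.
Radius of gyration: k = √(I/A) = √(15 639 029 / 14581.9) = 32.7489 mm.

k_x ≈ 32.75 mm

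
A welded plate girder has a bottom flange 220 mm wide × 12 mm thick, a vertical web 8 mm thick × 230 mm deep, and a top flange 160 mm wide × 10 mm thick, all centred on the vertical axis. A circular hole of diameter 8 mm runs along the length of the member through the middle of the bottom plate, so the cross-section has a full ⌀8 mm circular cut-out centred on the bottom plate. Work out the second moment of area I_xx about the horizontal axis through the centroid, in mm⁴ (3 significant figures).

I_xx ≈ 6.67 × 10⁷ mm⁴

Break the section into simple shapes (no overlaps), measuring from the bottom-left corner of the bounding box.
Bottom plate: 220 × 12, A = 2 640 mm², y = 6 mm, Ī = 31 680 mm⁴.
Web plate: 8 × 230, A = 1 840 mm², y = 127 mm, Ī = 8 111 333 mm⁴.
Top plate: 160 × 10, A = 1 600 mm², y = 247 mm, Ī = 13 333 mm⁴.
Hole (subtracted): ⌀8, A = 50.265 mm², y = 6 mm, Ī = 201.06 mm⁴.
Centroid: ȳ = ΣA·y / ΣA = 106.87 mm.
Transfer each piece to the horizontal axis through the centroid using Ī + A·d² with d = y − 106.87:
  bottom plate: d = -100.87 mm → contributes +26 894 865 mm⁴
  web plate: d = 20.127 mm → contributes +8 856 678 mm⁴
  top plate: d = 140.13 mm → contributes +31 430 063 mm⁴
  hole: d = -100.87 mm → contributes −511 675 mm⁴
Total I = 66 669 931 mm⁴.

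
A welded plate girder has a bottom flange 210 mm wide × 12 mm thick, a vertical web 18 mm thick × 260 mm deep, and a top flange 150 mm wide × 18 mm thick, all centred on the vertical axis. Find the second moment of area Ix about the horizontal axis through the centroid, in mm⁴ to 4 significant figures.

Split into non-overlapping primitives; take the origin at the lower-left of the bounding box.
Bottom plate: 210 × 12, A = 2 520 mm², y = 6 mm, Ī = 30 240 mm⁴.
Web plate: 18 × 260, A = 4 680 mm², y = 142 mm, Ī = 26 364 000 mm⁴.
Top plate: 150 × 18, A = 2 700 mm², y = 281 mm, Ī = 72 900 mm⁴.
Centroid: ȳ = ΣA·y / ΣA = 145.291 mm.
Transfer each piece to the horizontal axis through the centroid using Ī + A·d² with d = y − 145.291:
  bottom plate: d = -139.291 mm → contributes +48 923 173 mm⁴
  web plate: d = -3.29091 mm → contributes +26 414 685 mm⁴
  top plate: d = 135.709 mm → contributes +49 798 685 mm⁴
Total I = 125 136 542 mm⁴.

Ix ≈ 1.251 × 10⁸ mm⁴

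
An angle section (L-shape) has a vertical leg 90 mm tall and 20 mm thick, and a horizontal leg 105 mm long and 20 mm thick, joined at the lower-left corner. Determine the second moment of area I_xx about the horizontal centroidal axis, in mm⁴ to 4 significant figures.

Break the section into simple shapes (no overlaps), measuring from the bottom-left corner of the bounding box.
Vertical leg: 20 × 90, A = 1 800 mm², y = 45 mm, Ī = 1 215 000 mm⁴.
Horizontal leg (remainder): 85 × 20, A = 1 700 mm², y = 10 mm, Ī = 56666.7 mm⁴.
Centroid: ȳ = ΣA·y / ΣA = 28 mm.
Transfer each piece to the horizontal centroidal axis using Ī + A·d² with d = y − 28:
  vertical leg: d = 17 mm → contributes +1 735 200 mm⁴
  horizontal leg (remainder): d = -18 mm → contributes +607 467 mm⁴
Total I = 2 342 667 mm⁴.

I_xx ≈ 2.343 × 10⁶ mm⁴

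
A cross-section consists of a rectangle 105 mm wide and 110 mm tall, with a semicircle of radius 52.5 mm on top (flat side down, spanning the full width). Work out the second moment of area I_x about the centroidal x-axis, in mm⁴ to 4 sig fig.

Treat the section as a set of non-overlapping primitives; coordinates are from the bounding-box lower-left.
Rectangular body: 105 × 110, A = 11 550 mm², y = 55 mm, Ī = 11 646 250 mm⁴.
Semicircular cap: semicircle r = 52.5, A = 4329.51 mm², y = 132.282 mm, Ī = 833 814 mm⁴.
Centroid: ȳ = ΣA·y / ΣA = 76.0707 mm.
Transfer each piece to the centroidal x-axis using Ī + A·d² with d = y − 76.0707:
  rectangular body: d = -21.0707 mm → contributes +16 774 133 mm⁴
  semicircular cap: d = 56.211 mm → contributes +14 513 674 mm⁴
Total I = 31 287 807 mm⁴.

I_x ≈ 3.129 × 10⁷ mm⁴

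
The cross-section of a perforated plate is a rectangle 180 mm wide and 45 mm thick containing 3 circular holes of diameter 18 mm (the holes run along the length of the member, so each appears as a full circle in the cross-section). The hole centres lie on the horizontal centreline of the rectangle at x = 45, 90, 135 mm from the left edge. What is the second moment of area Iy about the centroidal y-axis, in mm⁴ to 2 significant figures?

Treat the section as a set of non-overlapping primitives; coordinates are from the bounding-box lower-left.
Plate: 180 × 45, A = 8 100 mm², x = 90 mm, Ī = 21 870 000 mm⁴.
Hole 1 (subtracted): ⌀18, A = 254.5 mm², x = 45 mm, Ī = 5 153 mm⁴.
Hole 2 (subtracted): ⌀18, A = 254.5 mm², x = 90 mm, Ī = 5 153 mm⁴.
Hole 3 (subtracted): ⌀18, A = 254.5 mm², x = 135 mm, Ī = 5 153 mm⁴.
By symmetry the centroid is at mid-width, x̄ = 90 mm.
Transfer each piece to the centroidal y-axis using Ī + A·d² with d = x − 90:
  plate: d = 0 mm → contributes +21 870 000 mm⁴
  hole 1: d = -45 mm → contributes −520 453 mm⁴
  hole 2: d = 0 mm → contributes −5 153 mm⁴
  hole 3: d = 45 mm → contributes −520 453 mm⁴
Total I = 20 823 942 mm⁴.

Iy ≈ 2.1 × 10⁷ mm⁴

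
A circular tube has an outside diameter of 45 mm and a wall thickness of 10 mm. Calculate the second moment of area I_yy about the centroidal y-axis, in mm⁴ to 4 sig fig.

I_yy ≈ 1.821 × 10⁵ mm⁴

Decompose the section into non-overlapping parts with the origin at the bottom-left of its bounding rectangle.
Outer circle: ⌀45, A = 1590.43 mm², x = 22.5 mm, Ī = 201 289 mm⁴.
Bore (subtracted): ⌀25, A = 490.874 mm², x = 22.5 mm, Ī = 19174.8 mm⁴.
By symmetry the centroid is at mid-width, x̄ = 22.5 mm.
All pieces are centred on the centroidal y-axis, so I = ΣĪ (holes subtracted) = 182 114 mm⁴.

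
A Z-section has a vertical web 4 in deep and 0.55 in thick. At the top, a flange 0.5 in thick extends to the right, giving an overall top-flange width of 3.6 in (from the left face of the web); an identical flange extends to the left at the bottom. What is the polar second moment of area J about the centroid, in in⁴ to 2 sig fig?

J ≈ 25 in⁴

Decompose the section into non-overlapping parts with the origin at the bottom-left of its bounding rectangle.
Web: 0.55 × 4, A = 2.2 in², y = 2 in, Ī = 2.933 in⁴.
Top flange (beyond web): 3.05 × 0.5, A = 1.525 in², y = 3.75 in, Ī = 0.03177 in⁴.
Bottom flange (beyond web): 3.05 × 0.5, A = 1.525 in², y = 0.25 in, Ī = 0.03177 in⁴.
Centroid: ȳ = ΣA·y / ΣA = 2 in.
Transfer each piece to the centroidal x-axis using Ī + A·d² with d = y − 2:
  web: d = 0 in → contributes +2.933 in⁴
  top flange (beyond web): d = 1.75 in → contributes +4.702 in⁴
  bottom flange (beyond web): d = -1.75 in → contributes +4.702 in⁴
Total I = 12.34 in⁴.
For the y-axis: x̄ = 3.325 in.
Repeating about the centroidal y-axis gives I_y = 12.3 in⁴.
Polar second moment: J = I_x + I_y = 24.64 in⁴.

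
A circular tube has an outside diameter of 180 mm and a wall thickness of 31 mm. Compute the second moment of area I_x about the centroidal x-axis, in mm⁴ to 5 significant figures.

Treat the section as a set of non-overlapping primitives; coordinates are from the bounding-box lower-left.
Outer circle: ⌀180, A = 25446.9 mm², y = 90 mm, Ī = 51 529 974 mm⁴.
Bore (subtracted): ⌀118, A = 10935.88 mm², y = 90 mm, Ī = 9 516 953 mm⁴.
By symmetry the centroid is at mid-height, ȳ = 90 mm.
All pieces are centred on the centroidal x-axis, so I = ΣĪ (holes subtracted) = 42 013 020 mm⁴.

I_x ≈ 4.2013 × 10⁷ mm⁴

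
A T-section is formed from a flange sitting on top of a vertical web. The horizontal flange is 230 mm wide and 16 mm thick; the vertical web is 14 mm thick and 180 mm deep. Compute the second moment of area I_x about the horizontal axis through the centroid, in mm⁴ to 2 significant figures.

Treat the section as a set of non-overlapping primitives; coordinates are from the bounding-box lower-left.
Flange: 230 × 16, A = 3 680 mm², y = 188 mm, Ī = 78 507 mm⁴.
Web: 14 × 180, A = 2 520 mm², y = 90 mm, Ī = 6 804 000 mm⁴.
Centroid: ȳ = ΣA·y / ΣA = 148.2 mm.
Transfer each piece to the horizontal axis through the centroid using Ī + A·d² with d = y − 148.2:
  flange: d = 39.83 mm → contributes +5 917 227 mm⁴
  web: d = -58.17 mm → contributes +15 330 385 mm⁴
Total I = 21 247 612 mm⁴.

I_x ≈ 2.1 × 10⁷ mm⁴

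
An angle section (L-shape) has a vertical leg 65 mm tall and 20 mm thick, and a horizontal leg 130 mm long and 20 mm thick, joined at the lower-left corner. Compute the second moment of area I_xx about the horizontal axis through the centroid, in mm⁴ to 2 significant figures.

Decompose the section into non-overlapping parts with the origin at the bottom-left of its bounding rectangle.
Vertical leg: 20 × 65, A = 1 300 mm², y = 32.5 mm, Ī = 457 708 mm⁴.
Horizontal leg (remainder): 110 × 20, A = 2 200 mm², y = 10 mm, Ī = 73 333 mm⁴.
Centroid: ȳ = ΣA·y / ΣA = 18.36 mm.
Transfer each piece to the horizontal axis through the centroid using Ī + A·d² with d = y − 18.36:
  vertical leg: d = 14.14 mm → contributes +717 735 mm⁴
  horizontal leg (remainder): d = -8.357 mm → contributes +226 985 mm⁴
Total I = 944 720 mm⁴.

I_xx ≈ 9.4 × 10⁵ mm⁴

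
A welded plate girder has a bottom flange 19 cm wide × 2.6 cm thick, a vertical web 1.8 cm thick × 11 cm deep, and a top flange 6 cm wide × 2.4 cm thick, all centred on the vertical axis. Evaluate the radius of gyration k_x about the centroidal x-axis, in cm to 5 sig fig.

k_x ≈ 5.4458 cm

Split into non-overlapping primitives; take the origin at the lower-left of the bounding box.
Bottom plate: 19 × 2.6, A = 49.4 cm², y = 1.3 cm, Ī = 27.82867 cm⁴.
Web plate: 1.8 × 11, A = 19.8 cm², y = 8.1 cm, Ī = 199.65 cm⁴.
Top plate: 6 × 2.4, A = 14.4 cm², y = 14.8 cm, Ī = 6.912 cm⁴.
Centroid: ȳ = ΣA·y / ΣA = 5.235885 cm.
Transfer each piece to the centroidal x-axis using Ī + A·d² with d = y − 5.235885:
  bottom plate: d = -3.935885 cm → contributes +793.0936 cm⁴
  web plate: d = 2.864115 cm → contributes +362.0724 cm⁴
  top plate: d = 9.564115 cm → contributes +1324.113 cm⁴
Total I = 2479.279 cm⁴.
Radius of gyration: k = √(I/A) = √(2479.279 / 83.6) = 5.445773 cm.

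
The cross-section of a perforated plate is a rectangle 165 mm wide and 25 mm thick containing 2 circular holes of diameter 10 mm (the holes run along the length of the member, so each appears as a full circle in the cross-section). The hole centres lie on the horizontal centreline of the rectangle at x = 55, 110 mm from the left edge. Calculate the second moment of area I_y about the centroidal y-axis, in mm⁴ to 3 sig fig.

Decompose the section into non-overlapping parts with the origin at the bottom-left of its bounding rectangle.
Plate: 165 × 25, A = 4 125 mm², x = 82.5 mm, Ī = 9 358 594 mm⁴.
Hole 1 (subtracted): ⌀10, A = 78.54 mm², x = 55 mm, Ī = 490.87 mm⁴.
Hole 2 (subtracted): ⌀10, A = 78.54 mm², x = 110 mm, Ī = 490.87 mm⁴.
By symmetry the centroid is at mid-width, x̄ = 82.5 mm.
Transfer each piece to the centroidal y-axis using Ī + A·d² with d = x − 82.5:
  plate: d = 0 mm → contributes +9 358 594 mm⁴
  hole 1: d = -27.5 mm → contributes −59 887 mm⁴
  hole 2: d = 27.5 mm → contributes −59 887 mm⁴
Total I = 9 238 821 mm⁴.

I_y ≈ 9.24 × 10⁶ mm⁴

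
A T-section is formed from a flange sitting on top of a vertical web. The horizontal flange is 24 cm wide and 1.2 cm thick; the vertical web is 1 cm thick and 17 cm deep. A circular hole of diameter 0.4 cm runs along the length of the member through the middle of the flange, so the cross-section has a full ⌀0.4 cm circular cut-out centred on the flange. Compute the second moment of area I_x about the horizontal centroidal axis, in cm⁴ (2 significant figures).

Treat the section as a set of non-overlapping primitives; coordinates are from the bounding-box lower-left.
Flange: 24 × 1.2, A = 28.8 cm², y = 17.6 cm, Ī = 3.456 cm⁴.
Web: 1 × 17, A = 17 cm², y = 8.5 cm, Ī = 409.4 cm⁴.
Hole (subtracted): ⌀0.4, A = 0.1257 cm², y = 17.6 cm, Ī = 0.001257 cm⁴.
Centroid: ȳ = ΣA·y / ΣA = 14.21 cm.
Transfer each piece to the horizontal centroidal axis using Ī + A·d² with d = y − 14.21:
  flange: d = 3.387 cm → contributes +333.8 cm⁴
  web: d = -5.713 cm → contributes +964.3 cm⁴
  hole: d = 3.387 cm → contributes −1.443 cm⁴
Total I = 1 297 cm⁴.

I_x ≈ 1300 cm⁴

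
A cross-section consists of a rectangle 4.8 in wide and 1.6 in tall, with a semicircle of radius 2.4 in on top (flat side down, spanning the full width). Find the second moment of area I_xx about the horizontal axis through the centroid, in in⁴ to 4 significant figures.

Treat the section as a set of non-overlapping primitives; coordinates are from the bounding-box lower-left.
Rectangular body: 4.8 × 1.6, A = 7.68 in², y = 0.8 in, Ī = 1.6384 in⁴.
Semicircular cap: semicircle r = 2.4, A = 9.04779 in², y = 2.61859 in, Ī = 3.64147 in⁴.
Centroid: ȳ = ΣA·y / ΣA = 1.78365 in.
Transfer each piece to the horizontal axis through the centroid using Ī + A·d² with d = y − 1.78365:
  rectangular body: d = -0.983647 in → contributes +9.06926 in⁴
  semicircular cap: d = 0.834945 in → contributes +9.94899 in⁴
Total I = 19.0183 in⁴.

I_xx ≈ 19.02 in⁴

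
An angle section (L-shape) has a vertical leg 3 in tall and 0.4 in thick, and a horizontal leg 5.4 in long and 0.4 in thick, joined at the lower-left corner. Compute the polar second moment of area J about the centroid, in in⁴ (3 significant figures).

J ≈ 11.8 in⁴

Decompose the section into non-overlapping parts with the origin at the bottom-left of its bounding rectangle.
Vertical leg: 0.4 × 3, A = 1.2 in², y = 1.5 in, Ī = 0.9 in⁴.
Horizontal leg (remainder): 5 × 0.4, A = 2 in², y = 0.2 in, Ī = 0.026667 in⁴.
Centroid: ȳ = ΣA·y / ΣA = 0.6875 in.
Transfer each piece to the centroidal x-axis using Ī + A·d² with d = y − 0.6875:
  vertical leg: d = 0.8125 in → contributes +1.6922 in⁴
  horizontal leg (remainder): d = -0.4875 in → contributes +0.50198 in⁴
Total I = 2.1942 in⁴.
For the y-axis: x̄ = 1.8875 in.
Repeating about the centroidal y-axis gives I_y = 9.6502 in⁴.
Polar second moment: J = I_x + I_y = 11.844 in⁴.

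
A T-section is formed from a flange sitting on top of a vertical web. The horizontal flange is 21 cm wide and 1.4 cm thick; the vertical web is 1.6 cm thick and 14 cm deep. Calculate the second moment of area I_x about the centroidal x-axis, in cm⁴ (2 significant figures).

Break the section into simple shapes (no overlaps), measuring from the bottom-left corner of the bounding box.
Flange: 21 × 1.4, A = 29.4 cm², y = 14.7 cm, Ī = 4.802 cm⁴.
Web: 1.6 × 14, A = 22.4 cm², y = 7 cm, Ī = 365.9 cm⁴.
Centroid: ȳ = ΣA·y / ΣA = 11.37 cm.
Transfer each piece to the centroidal x-axis using Ī + A·d² with d = y − 11.37:
  flange: d = 3.33 cm → contributes +330.8 cm⁴
  web: d = -4.37 cm → contributes +793.7 cm⁴
Total I = 1 124 cm⁴.

I_x ≈ 1100 cm⁴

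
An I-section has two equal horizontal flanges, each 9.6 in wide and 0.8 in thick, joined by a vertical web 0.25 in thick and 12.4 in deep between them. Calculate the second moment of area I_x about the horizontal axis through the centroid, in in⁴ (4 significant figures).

Treat the section as a set of non-overlapping primitives; coordinates are from the bounding-box lower-left.
Bottom flange: 9.6 × 0.8, A = 7.68 in², y = 0.4 in, Ī = 0.4096 in⁴.
Web: 0.25 × 12.4, A = 3.1 in², y = 7 in, Ī = 39.7213 in⁴.
Top flange: 9.6 × 0.8, A = 7.68 in², y = 13.6 in, Ī = 0.4096 in⁴.
By symmetry the centroid is at mid-height, ȳ = 7 in.
Transfer each piece to the horizontal axis through the centroid using Ī + A·d² with d = y − 7:
  bottom flange: d = -6.6 in → contributes +334.95 in⁴
  web: d = 0 in → contributes +39.7213 in⁴
  top flange: d = 6.6 in → contributes +334.95 in⁴
Total I = 709.622 in⁴.

I_x ≈ 709.6 in⁴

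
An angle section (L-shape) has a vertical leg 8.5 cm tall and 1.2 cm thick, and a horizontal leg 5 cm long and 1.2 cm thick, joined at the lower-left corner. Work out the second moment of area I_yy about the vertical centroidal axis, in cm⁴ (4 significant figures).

I_yy ≈ 26.41 cm⁴

Break the section into simple shapes (no overlaps), measuring from the bottom-left corner of the bounding box.
Vertical leg: 1.2 × 8.5, A = 10.2 cm², x = 0.6 cm, Ī = 1.224 cm⁴.
Horizontal leg (remainder): 3.8 × 1.2, A = 4.56 cm², x = 3.1 cm, Ī = 5.4872 cm⁴.
Centroid: x̄ = ΣA·x / ΣA = 1.37236 cm.
Transfer each piece to the vertical centroidal axis using Ī + A·d² with d = x − 1.37236:
  vertical leg: d = -0.772358 cm → contributes +7.30867 cm⁴
  horizontal leg (remainder): d = 1.72764 cm → contributes +19.0977 cm⁴
Total I = 26.4063 cm⁴.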